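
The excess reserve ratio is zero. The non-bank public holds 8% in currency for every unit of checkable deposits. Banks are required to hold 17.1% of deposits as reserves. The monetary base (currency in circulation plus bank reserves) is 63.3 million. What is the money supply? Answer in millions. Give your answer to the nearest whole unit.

272 million

The money multiplier is m = (1 + c) / (rr + c) = (1 + 0.08) / (0.171 + 0.08) ≈ 4.3028.
So M = m × MB = 4.3028 × 63.3 ≈ 272.3672 million.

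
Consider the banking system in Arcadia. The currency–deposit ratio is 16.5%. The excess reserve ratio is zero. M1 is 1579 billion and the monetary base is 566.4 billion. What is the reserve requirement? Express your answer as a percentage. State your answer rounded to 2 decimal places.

Using m = M/MB = 1579/566.4 ≈ 2.787782. Since m = (1 + c)/(c + rr + e), the denominator satisfies c + rr + e = (1 + c)/m = (1 + 0.165) / 2.787782 ≈ 0.417895.
With c = 0.165 and e = 0, the reserve requirement is 0.417895 − 0.165 − 0 = 0.252895.

25.29%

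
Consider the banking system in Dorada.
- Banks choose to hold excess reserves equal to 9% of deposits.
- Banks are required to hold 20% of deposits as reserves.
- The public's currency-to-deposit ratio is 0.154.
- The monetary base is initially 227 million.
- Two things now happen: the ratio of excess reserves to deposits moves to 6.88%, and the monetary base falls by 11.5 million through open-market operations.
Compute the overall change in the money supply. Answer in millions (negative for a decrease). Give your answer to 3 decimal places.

-1.805 million

Before: m₁ = (1 + 0.154) / (0.2 + 0.09 + 0.154) = 2.5990991, MB₁ = 227, so M₁ = 2.5990991 × 227 ≈ 589.9955 million.
After: m₂ = (1 + 0.154) / (0.2 + 0.0688 + 0.154) ≈ 2.7294229, MB₂ = 227 − 11.5 = 215.5, so M₂ = 2.7294229 × 215.5 ≈ 588.1906 million.
ΔM = M₂ − M₁ = 588.1906 − 589.9955 = -1.8049 million.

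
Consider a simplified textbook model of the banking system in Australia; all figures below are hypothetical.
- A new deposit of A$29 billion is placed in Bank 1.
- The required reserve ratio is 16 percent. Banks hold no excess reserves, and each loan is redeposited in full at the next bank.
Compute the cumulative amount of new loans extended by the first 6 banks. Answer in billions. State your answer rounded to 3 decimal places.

A$98.765 billion

Bank i lends (1 − rr)^i of the original deposit: Bank 1 lends 29·0.8400 = 24.3600, Bank 2 lends 29·0.8400² = 20.4624, and so on.
Summing a geometric series: total = 29·[0.8400·(1 − 0.8400^6) / (1 − 0.8400)] ≈ 98.7649 billion.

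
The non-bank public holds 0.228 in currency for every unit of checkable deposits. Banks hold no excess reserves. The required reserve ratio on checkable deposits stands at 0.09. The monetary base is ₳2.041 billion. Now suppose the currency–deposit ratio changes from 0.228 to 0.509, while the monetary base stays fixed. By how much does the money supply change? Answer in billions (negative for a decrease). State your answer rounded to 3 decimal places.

-2.740 billion

Initially m₁ = (1 + 0.228) / (0.09 + 0.228) ≈ 3.86164, so M₁ = 3.86164 × 2.041 ≈ 7.8816 billion.
After the change m₂ = (1 + 0.509) / (0.09 + 0.509) ≈ 2.51920, so M₂ = 2.51920 × 2.041 ≈ 5.1417 billion.
ΔM = M₂ − M₁ = 5.1417 − 7.8816 = -2.7399 billion.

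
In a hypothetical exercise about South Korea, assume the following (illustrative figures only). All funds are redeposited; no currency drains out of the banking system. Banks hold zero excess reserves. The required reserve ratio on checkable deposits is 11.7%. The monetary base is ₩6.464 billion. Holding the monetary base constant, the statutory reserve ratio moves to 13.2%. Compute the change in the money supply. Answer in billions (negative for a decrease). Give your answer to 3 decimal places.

-6.278 billion

Initially m₁ = 1 / (0.117) ≈ 8.54701, so M₁ = 8.54701 × 6.464 ≈ 55.2479 billion.
After the change m₂ = 1 / (0.132) ≈ 7.57576, so M₂ = 7.57576 × 6.464 ≈ 48.9697 billion.
ΔM = M₂ − M₁ = 48.9697 − 55.2479 = -6.2782 billion.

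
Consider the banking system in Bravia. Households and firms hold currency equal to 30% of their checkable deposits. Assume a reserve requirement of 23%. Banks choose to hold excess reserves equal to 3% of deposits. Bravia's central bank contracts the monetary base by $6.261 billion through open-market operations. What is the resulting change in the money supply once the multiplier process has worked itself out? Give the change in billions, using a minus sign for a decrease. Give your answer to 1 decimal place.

The money multiplier is m = (1 + c) / (rr + e + c) = (1 + 0.3) / (0.23 + 0.03 + 0.3) ≈ 2.3214.
The sale removes 6.261 billion of base, so ΔM = m × ΔMB = 2.3214 × (−6.261) ≈ -14.5343 billion.

-14.5 billion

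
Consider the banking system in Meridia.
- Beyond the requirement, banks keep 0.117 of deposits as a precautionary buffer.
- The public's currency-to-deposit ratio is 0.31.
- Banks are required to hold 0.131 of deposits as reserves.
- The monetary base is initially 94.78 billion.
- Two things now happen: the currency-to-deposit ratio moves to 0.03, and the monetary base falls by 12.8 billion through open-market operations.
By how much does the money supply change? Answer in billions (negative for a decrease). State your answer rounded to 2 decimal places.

Before: m₁ = (1 + 0.31) / (0.131 + 0.117 + 0.31) ≈ 2.34767, MB₁ = 94.78, so M₁ = 2.34767 × 94.78 ≈ 222.5122 billion.
After: m₂ = (1 + 0.03) / (0.131 + 0.117 + 0.03) ≈ 3.70504, MB₂ = 94.78 − 12.8 = 81.98, so M₂ = 3.70504 × 81.98 ≈ 303.7392 billion.
ΔM = M₂ − M₁ = 303.7392 − 222.5122 = 81.227 billion.

81.23 billion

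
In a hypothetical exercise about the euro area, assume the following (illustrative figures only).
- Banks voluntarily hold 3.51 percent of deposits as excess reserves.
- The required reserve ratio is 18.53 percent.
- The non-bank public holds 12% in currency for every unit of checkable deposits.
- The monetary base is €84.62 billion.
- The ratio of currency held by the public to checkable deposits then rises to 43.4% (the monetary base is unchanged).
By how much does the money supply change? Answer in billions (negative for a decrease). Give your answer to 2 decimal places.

-92.99 billion

Initially m₁ = (1 + 0.12) / (0.1853 + 0.0351 + 0.12) ≈ 3.29025, so M₁ = 3.29025 × 84.62 ≈ 278.421 billion.
After the change m₂ = (1 + 0.434) / (0.1853 + 0.0351 + 0.434) ≈ 2.19132, so M₂ = 2.19132 × 84.62 ≈ 185.4295 billion.
ΔM = M₂ − M₁ = 185.4295 − 278.421 = -92.9915 billion.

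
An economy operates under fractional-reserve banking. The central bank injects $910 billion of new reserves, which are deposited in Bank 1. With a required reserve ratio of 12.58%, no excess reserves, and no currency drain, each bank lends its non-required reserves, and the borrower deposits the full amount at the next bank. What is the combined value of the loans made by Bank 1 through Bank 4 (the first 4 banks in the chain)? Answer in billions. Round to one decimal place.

$2630.4 billion

Bank i lends (1 − rr)^i of the original deposit: Bank 1 lends 910·0.8742 = 795.5220, Bank 2 lends 910·0.8742² ≈ 695.4453, and so on.
Summing a geometric series: total = 910·[0.8742·(1 − 0.8742^4) / (1 − 0.8742)] ≈ 2630.4028 billion.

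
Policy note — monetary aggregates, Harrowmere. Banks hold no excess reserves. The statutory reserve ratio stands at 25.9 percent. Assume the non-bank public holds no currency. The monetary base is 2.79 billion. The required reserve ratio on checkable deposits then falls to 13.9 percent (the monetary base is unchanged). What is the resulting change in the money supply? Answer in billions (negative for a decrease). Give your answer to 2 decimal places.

9.30 billion

Initially m₁ = 1 / (0.259) ≈ 3.8610, so M₁ = 3.8610 × 2.79 ≈ 10.7722 billion.
After the change m₂ = 1 / (0.139) ≈ 7.1942, so M₂ = 7.1942 × 2.79 ≈ 20.0718 billion.
ΔM = M₂ − M₁ = 20.0718 − 10.7722 = 9.2996 billion.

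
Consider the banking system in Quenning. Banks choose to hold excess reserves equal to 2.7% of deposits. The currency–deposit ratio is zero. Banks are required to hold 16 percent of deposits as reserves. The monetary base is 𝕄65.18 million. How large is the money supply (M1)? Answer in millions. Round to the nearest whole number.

𝕄349 million

The money multiplier is m = 1 / (rr + e) = 1 / (0.16 + 0.027) ≈ 5.3476.
So M = m × MB = 5.3476 × 65.18 ≈ 348.5566 million.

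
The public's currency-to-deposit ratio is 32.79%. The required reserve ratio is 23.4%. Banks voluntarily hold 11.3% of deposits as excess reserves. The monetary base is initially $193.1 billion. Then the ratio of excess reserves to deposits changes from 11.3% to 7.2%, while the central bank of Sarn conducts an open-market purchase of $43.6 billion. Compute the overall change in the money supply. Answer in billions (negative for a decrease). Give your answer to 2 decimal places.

Before: m₁ = (1 + 0.3279) / (0.234 + 0.113 + 0.3279) ≈ 1.967551, MB₁ = 193.1, so M₁ = 1.967551 × 193.1 ≈ 379.9341 billion.
After: m₂ = (1 + 0.3279) / (0.234 + 0.072 + 0.3279) ≈ 2.094810, MB₂ = 193.1 + 43.6 = 236.7, so M₂ = 2.094810 × 236.7 ≈ 495.8415 billion.
ΔM = M₂ − M₁ = 495.8415 − 379.9341 = 115.9074 billion.

$115.91 billion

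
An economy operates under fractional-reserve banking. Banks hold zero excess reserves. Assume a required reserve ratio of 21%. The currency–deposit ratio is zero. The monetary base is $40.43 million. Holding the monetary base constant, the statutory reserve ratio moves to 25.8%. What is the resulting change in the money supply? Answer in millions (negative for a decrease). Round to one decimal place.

Initially m₁ = 1 / (0.21) ≈ 4.7619, so M₁ = 4.7619 × 40.43 ≈ 192.5236 million.
After the change m₂ = 1 / (0.258) ≈ 3.8760, so M₂ = 3.8760 × 40.43 ≈ 156.7067 million.
ΔM = M₂ − M₁ = 156.7067 − 192.5236 = -35.8169 million.

-35.8 million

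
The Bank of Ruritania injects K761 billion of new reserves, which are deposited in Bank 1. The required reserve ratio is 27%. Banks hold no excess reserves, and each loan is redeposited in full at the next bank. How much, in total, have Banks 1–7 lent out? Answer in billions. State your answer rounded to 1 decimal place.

K1830.2 billion

Bank i lends (1 − rr)^i of the original deposit: Bank 1 lends 761·0.7300 = 555.5300, Bank 2 lends 761·0.7300² = 405.5369, and so on.
Summing a geometric series: total = 761·[0.7300·(1 − 0.7300^7) / (1 − 0.7300)] ≈ 1830.2162 billion.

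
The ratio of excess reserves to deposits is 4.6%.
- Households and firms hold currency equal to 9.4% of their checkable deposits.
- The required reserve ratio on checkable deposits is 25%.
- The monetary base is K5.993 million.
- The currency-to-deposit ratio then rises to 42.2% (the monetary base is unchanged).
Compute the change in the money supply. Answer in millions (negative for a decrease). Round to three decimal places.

-4.942 million

Initially m₁ = (1 + 0.094) / (0.25 + 0.046 + 0.094) ≈ 2.80513, so M₁ = 2.80513 × 5.993 ≈ 16.8111 million.
After the change m₂ = (1 + 0.422) / (0.25 + 0.046 + 0.422) ≈ 1.98050, so M₂ = 1.98050 × 5.993 ≈ 11.8691 million.
ΔM = M₂ − M₁ = 11.8691 − 16.8111 = -4.942 million.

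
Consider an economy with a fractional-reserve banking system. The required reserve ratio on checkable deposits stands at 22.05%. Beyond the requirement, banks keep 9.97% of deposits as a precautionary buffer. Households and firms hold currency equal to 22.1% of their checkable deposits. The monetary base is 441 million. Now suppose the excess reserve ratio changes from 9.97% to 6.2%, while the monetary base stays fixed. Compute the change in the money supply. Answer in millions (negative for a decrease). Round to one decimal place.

74.5 million

Initially m₁ = (1 + 0.221) / (0.2205 + 0.0997 + 0.221) ≈ 2.25610, so M₁ = 2.25610 × 441 = 994.9401 million.
After the change m₂ = (1 + 0.221) / (0.2205 + 0.062 + 0.221) ≈ 2.42502, so M₂ = 2.42502 × 441 ≈ 1069.4338 million.
ΔM = M₂ − M₁ = 1069.4338 − 994.9401 = 74.4937 million.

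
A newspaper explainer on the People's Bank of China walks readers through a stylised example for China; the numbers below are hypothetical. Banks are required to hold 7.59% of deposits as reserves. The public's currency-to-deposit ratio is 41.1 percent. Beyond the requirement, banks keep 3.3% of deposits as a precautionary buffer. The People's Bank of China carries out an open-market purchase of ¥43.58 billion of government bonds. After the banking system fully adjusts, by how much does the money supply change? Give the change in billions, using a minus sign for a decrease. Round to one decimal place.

¥118.3 billion

The money multiplier is m = (1 + c) / (rr + e + c) = (1 + 0.411) / (0.0759 + 0.033 + 0.411) ≈ 2.7140.
The purchase adds 43.58 billion of base, so ΔM = m × ΔMB = 2.7140 × (+43.58) ≈ 118.2761 billion.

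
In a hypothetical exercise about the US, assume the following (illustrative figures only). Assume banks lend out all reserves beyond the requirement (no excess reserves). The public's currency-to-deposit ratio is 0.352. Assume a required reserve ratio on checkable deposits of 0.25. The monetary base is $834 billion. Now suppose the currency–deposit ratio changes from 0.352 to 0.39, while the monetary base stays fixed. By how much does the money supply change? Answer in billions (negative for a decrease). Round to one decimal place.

-61.7 billion

Initially m₁ = (1 + 0.352) / (0.25 + 0.352) ≈ 2.24585, so M₁ = 2.24585 × 834 = 1873.0389 billion.
After the change m₂ = (1 + 0.39) / (0.25 + 0.39) ≈ 2.17188, so M₂ = 2.17188 × 834 ≈ 1811.3479 billion.
ΔM = M₂ − M₁ = 1811.3479 − 1873.0389 = -61.691 billion.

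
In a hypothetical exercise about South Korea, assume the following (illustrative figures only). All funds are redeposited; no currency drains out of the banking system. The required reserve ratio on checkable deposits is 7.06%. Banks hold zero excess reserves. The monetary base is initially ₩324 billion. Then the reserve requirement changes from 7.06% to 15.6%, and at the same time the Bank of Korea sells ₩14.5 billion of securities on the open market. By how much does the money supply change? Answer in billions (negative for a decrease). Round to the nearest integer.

-2605 billion

Before: m₁ = 1 / (0.0706) ≈ 14.1643, MB₁ = 324, so M₁ = 14.1643 × 324 = 4589.2332 billion.
After: m₂ = 1 / (0.156) ≈ 6.4103, MB₂ = 324 − 14.5 = 309.5, so M₂ = 6.4103 × 309.5 ≈ 1983.9879 billion.
ΔM = M₂ − M₁ = 1983.9879 − 4589.2332 = -2605.2453 billion.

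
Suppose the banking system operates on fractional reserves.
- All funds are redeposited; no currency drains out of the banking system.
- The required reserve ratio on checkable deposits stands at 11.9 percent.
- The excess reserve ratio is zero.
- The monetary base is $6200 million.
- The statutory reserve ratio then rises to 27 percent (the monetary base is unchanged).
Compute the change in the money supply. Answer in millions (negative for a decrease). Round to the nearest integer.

-29138 million

Initially m₁ = 1 / (0.119) ≈ 8.40336, so M₁ = 8.40336 × 6200 = 52100.832 million.
After the change m₂ = 1 / (0.27) ≈ 3.70370, so M₂ = 3.70370 × 6200 = 22962.94 million.
ΔM = M₂ − M₁ = 22962.94 − 52100.832 = -29137.892 million.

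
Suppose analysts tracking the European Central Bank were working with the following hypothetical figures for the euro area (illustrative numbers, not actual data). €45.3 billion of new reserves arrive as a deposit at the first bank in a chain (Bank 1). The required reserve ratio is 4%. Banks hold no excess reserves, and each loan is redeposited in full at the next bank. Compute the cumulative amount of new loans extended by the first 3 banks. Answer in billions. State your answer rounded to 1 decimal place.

Bank i lends (1 − rr)^i of the original deposit: Bank 1 lends 45.3·0.9600 = 43.4880, Bank 2 lends 45.3·0.9600² ≈ 41.7485, and so on.
Summing a geometric series: total = 45.3·[0.9600·(1 − 0.9600^3) / (1 − 0.9600)] ≈ 125.3150 billion.

€125.3 billion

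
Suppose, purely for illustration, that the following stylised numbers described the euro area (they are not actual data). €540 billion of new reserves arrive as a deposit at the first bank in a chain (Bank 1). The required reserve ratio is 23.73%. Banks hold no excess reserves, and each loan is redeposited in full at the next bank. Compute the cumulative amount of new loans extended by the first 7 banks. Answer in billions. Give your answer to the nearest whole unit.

€1475 billion

Bank i lends (1 − rr)^i of the original deposit: Bank 1 lends 540·0.7627 = 411.8580, Bank 2 lends 540·0.7627² ≈ 314.1241, and so on.
Summing a geometric series: total = 540·[0.7627·(1 − 0.7627^7) / (1 − 0.7627)] ≈ 1475.0296 billion.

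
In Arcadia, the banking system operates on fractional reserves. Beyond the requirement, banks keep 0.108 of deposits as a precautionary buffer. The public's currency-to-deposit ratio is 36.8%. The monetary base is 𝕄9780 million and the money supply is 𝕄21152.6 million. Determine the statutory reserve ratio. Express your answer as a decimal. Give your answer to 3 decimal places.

0.157

Using m = M/MB = 21152.6/9780 ≈ 2.162843. Since m = (1 + c)/(c + rr + e), the denominator satisfies c + rr + e = (1 + c)/m = (1 + 0.368) / 2.162843 ≈ 0.632501.
With c = 0.368 and e = 0.108, the statutory reserve ratio is 0.632501 − 0.368 − 0.108 = 0.156501.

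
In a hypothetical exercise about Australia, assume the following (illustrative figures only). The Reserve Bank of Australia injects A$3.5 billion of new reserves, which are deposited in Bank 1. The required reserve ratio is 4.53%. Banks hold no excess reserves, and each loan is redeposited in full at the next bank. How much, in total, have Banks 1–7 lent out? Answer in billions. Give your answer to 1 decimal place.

Bank i lends (1 − rr)^i of the original deposit: Bank 1 lends 3.5·0.9547 ≈ 3.3415, Bank 2 lends 3.5·0.9547² ≈ 3.1901, and so on.
Summing a geometric series: total = 3.5·[0.9547·(1 − 0.9547^7) / (1 − 0.9547)] ≈ 20.4408 billion.

A$20.4 billion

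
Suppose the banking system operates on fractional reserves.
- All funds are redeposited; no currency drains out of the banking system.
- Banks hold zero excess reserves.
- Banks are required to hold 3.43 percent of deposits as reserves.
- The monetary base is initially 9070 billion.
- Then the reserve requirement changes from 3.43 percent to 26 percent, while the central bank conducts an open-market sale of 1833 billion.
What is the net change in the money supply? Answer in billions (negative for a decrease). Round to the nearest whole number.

-236597 billion

Before: m₁ = 1 / (0.0343) ≈ 29.15452, MB₁ = 9070, so M₁ = 29.15452 × 9070 = 264431.4964 billion.
After: m₂ = 1 / (0.26) ≈ 3.84615, MB₂ = 9070 − 1833 = 7237, so M₂ = 3.84615 × 7237 ≈ 27834.5876 billion.
ΔM = M₂ − M₁ = 27834.5876 − 264431.4964 = -236596.9088 billion.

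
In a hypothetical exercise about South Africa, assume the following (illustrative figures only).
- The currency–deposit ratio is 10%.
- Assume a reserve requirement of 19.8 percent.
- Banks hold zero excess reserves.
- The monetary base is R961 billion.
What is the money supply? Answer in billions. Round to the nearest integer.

The money multiplier is m = (1 + c) / (rr + c) = (1 + 0.1) / (0.198 + 0.1) ≈ 3.6913.
So M = m × MB = 3.6913 × 961 = 3547.3393 billion.

R3547 billion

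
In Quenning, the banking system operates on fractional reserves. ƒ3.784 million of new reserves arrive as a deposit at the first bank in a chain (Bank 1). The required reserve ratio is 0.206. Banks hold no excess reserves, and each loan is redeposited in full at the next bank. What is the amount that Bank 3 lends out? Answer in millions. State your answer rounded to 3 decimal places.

Each bank lends a fraction (1 − rr) = 0.7940 of the deposit it receives, so Bank 3 receives 3.784·0.7940^2 and lends 3.784·0.7940^3 ≈ 1.8941 million.

ƒ1.894 million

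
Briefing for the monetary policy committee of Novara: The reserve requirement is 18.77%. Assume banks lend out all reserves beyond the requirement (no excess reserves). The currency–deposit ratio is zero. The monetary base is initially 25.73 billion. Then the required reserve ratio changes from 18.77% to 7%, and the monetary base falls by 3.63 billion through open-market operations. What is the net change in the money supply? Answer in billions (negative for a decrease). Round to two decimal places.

Before: m₁ = 1 / (0.1877) ≈ 5.32765, MB₁ = 25.73, so M₁ = 5.32765 × 25.73 ≈ 137.0804 billion.
After: m₂ = 1 / (0.07) ≈ 14.28571, MB₂ = 25.73 − 3.63 = 22.1, so M₂ = 14.28571 × 22.1 ≈ 315.7142 billion.
ΔM = M₂ − M₁ = 315.7142 − 137.0804 = 178.6338 billion.

178.63 billion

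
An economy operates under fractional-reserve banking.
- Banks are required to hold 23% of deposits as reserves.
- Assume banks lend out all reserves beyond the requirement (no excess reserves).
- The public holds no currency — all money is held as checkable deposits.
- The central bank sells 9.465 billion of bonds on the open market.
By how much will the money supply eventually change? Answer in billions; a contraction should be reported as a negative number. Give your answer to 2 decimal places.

The simple money multiplier is m = 1/rr = 1/0.23 ≈ 4.3478.
An open-market sale reduces the monetary base by 9.465 billion, so ΔM = m × ΔMB = 4.3478 × (−9.465) ≈ -41.1519 billion.

-41.15 billion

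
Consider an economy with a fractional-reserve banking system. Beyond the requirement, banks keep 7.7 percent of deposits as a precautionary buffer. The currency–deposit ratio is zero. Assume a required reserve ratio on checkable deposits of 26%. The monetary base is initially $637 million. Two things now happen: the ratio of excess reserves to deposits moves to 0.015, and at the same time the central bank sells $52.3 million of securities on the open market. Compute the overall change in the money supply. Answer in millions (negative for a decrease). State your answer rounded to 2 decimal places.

$235.97 million

Before: m₁ = 1 / (0.26 + 0.077) ≈ 2.967359, MB₁ = 637, so M₁ = 2.967359 × 637 ≈ 1890.2077 million.
After: m₂ = 1 / (0.26 + 0.015) ≈ 3.636364, MB₂ = 637 − 52.3 = 584.7, so M₂ = 3.636364 × 584.7 ≈ 2126.182 million.
ΔM = M₂ − M₁ = 2126.182 − 1890.2077 = 235.9743 million.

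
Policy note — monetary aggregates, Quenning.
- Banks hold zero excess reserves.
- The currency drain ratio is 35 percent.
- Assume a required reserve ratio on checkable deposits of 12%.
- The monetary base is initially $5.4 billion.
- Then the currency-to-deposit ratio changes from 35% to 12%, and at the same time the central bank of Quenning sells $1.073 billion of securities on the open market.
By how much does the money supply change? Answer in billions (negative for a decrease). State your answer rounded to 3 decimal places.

$4.682 billion

Before: m₁ = (1 + 0.35) / (0.12 + 0.35) ≈ 2.87234, MB₁ = 5.4, so M₁ = 2.87234 × 5.4 ≈ 15.5106 billion.
After: m₂ = (1 + 0.12) / (0.12 + 0.12) ≈ 4.66667, MB₂ = 5.4 − 1.073 = 4.327, so M₂ = 4.66667 × 4.327 ≈ 20.1927 billion.
ΔM = M₂ − M₁ = 20.1927 − 15.5106 = 4.6821 billion.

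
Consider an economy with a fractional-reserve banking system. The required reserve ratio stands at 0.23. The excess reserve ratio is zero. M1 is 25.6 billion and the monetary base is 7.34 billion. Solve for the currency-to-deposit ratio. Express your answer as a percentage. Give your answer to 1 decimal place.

Using m = M/MB = 25.6/7.34 ≈ 3.487738. From m = (1 + c)/(c + rr + e), rearranging gives 1 + c = m·(c + rr + e), so c·(1 − m) = m·(rr + e) − 1.
Hence c = [m·(rr + e) − 1]/(1 − m) = [3.487738 × (0.23 + 0) − 1] / (1 − 3.487738) ≈ 0.079518.

8.0%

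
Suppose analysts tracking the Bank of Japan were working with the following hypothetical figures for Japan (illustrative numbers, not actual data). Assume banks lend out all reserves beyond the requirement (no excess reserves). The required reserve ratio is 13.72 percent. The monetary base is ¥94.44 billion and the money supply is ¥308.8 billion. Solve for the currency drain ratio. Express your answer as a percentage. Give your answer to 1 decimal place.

Using m = M/MB = 308.8/94.44 ≈ 3.269801. From m = (1 + c)/(c + rr + e), rearranging gives 1 + c = m·(c + rr + e), so c·(1 − m) = m·(rr + e) − 1.
Hence c = [m·(rr + e) − 1]/(1 − m) = [3.269801 × (0.1372 + 0) − 1] / (1 − 3.269801) ≈ 0.242921.

24.3%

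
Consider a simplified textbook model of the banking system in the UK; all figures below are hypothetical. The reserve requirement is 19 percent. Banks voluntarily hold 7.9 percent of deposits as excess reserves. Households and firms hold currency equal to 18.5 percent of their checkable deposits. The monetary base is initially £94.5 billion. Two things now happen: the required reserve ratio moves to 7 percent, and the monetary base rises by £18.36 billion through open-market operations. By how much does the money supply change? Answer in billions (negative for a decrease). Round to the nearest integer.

£154 billion

Before: m₁ = (1 + 0.185) / (0.19 + 0.079 + 0.185) ≈ 2.6101, MB₁ = 94.5, so M₁ = 2.6101 × 94.5 ≈ 246.6544 billion.
After: m₂ = (1 + 0.185) / (0.07 + 0.079 + 0.185) ≈ 3.5479, MB₂ = 94.5 + 18.36 = 112.86, so M₂ = 3.5479 × 112.86 ≈ 400.416 billion.
ΔM = M₂ − M₁ = 400.416 − 246.6544 = 153.7616 billion.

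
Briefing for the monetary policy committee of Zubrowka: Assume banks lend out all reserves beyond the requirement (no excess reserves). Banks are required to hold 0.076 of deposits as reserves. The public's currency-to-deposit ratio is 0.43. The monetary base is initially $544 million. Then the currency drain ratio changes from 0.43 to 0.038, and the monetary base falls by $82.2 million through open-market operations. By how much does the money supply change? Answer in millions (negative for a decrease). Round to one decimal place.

$2667.4 million

Before: m₁ = (1 + 0.43) / (0.076 + 0.43) ≈ 2.82609, MB₁ = 544, so M₁ = 2.82609 × 544 ≈ 1537.393 million.
After: m₂ = (1 + 0.038) / (0.076 + 0.038) ≈ 9.10526, MB₂ = 544 − 82.2 = 461.8, so M₂ = 9.10526 × 461.8 ≈ 4204.8091 million.
ΔM = M₂ − M₁ = 4204.8091 − 1537.393 = 2667.4161 million.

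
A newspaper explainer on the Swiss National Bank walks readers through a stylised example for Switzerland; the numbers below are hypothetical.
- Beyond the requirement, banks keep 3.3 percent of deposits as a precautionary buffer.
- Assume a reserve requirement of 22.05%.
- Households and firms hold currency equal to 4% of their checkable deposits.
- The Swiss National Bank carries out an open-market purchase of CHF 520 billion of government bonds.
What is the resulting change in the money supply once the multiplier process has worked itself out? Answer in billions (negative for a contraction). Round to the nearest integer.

CHF 1843 billion

The money multiplier is m = (1 + c) / (rr + e + c) = (1 + 0.04) / (0.2205 + 0.033 + 0.04) ≈ 3.5434.
The purchase adds 520 billion of base, so ΔM = m × ΔMB = 3.5434 × (+520) = 1842.568 billion.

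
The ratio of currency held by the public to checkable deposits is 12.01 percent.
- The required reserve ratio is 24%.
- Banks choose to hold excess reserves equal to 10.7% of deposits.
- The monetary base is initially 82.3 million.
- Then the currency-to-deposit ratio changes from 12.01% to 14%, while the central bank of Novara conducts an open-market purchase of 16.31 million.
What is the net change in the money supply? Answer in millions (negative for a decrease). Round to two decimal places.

Before: m₁ = (1 + 0.1201) / (0.24 + 0.107 + 0.1201) ≈ 2.39799, MB₁ = 82.3, so M₁ = 2.39799 × 82.3 ≈ 197.3546 million.
After: m₂ = (1 + 0.14) / (0.24 + 0.107 + 0.14) ≈ 2.34086, MB₂ = 82.3 + 16.31 = 98.61, so M₂ = 2.34086 × 98.61 ≈ 230.8322 million.
ΔM = M₂ − M₁ = 230.8322 − 197.3546 = 33.4776 million.

33.48 million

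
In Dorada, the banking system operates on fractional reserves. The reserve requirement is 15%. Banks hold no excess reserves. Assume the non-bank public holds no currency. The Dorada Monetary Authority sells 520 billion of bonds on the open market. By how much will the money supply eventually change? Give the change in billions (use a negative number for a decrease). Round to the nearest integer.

The simple money multiplier is m = 1/rr = 1/0.15 ≈ 6.6667.
An open-market sale reduces the monetary base by 520 billion, so ΔM = m × ΔMB = 6.6667 × (−520) = -3466.684 billion.

-3467 billion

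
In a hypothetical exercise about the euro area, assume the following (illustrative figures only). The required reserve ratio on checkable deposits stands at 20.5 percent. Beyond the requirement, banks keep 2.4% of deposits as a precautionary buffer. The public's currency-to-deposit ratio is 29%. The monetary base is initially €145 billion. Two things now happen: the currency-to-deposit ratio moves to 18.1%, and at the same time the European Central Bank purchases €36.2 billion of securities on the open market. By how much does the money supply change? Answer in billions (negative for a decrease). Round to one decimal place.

Before: m₁ = (1 + 0.29) / (0.205 + 0.024 + 0.29) ≈ 2.48555, MB₁ = 145, so M₁ = 2.48555 × 145 ≈ 360.4047 billion.
After: m₂ = (1 + 0.181) / (0.205 + 0.024 + 0.181) ≈ 2.88049, MB₂ = 145 + 36.2 = 181.2, so M₂ = 2.88049 × 181.2 ≈ 521.9448 billion.
ΔM = M₂ − M₁ = 521.9448 − 360.4047 = 161.5401 billion.

€161.5 billion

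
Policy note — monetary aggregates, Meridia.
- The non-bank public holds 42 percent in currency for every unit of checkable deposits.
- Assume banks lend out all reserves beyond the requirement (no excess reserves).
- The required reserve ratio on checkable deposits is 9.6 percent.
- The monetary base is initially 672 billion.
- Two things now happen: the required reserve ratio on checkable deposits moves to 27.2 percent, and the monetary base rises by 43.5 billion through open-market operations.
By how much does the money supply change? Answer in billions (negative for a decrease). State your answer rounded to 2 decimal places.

Before: m₁ = (1 + 0.42) / (0.096 + 0.42) ≈ 2.751938, MB₁ = 672, so M₁ = 2.751938 × 672 ≈ 1849.3023 billion.
After: m₂ = (1 + 0.42) / (0.272 + 0.42) ≈ 2.052023, MB₂ = 672 + 43.5 = 715.5, so M₂ = 2.052023 × 715.5 ≈ 1468.2225 billion.
ΔM = M₂ − M₁ = 1468.2225 − 1849.3023 = -381.0798 billion.

-381.08 billion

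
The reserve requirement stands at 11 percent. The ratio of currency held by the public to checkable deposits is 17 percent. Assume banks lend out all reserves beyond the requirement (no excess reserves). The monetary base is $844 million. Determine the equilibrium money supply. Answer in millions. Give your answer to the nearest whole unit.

The money multiplier is m = (1 + c) / (rr + c) = (1 + 0.17) / (0.11 + 0.17) ≈ 4.1786.
So M = m × MB = 4.1786 × 844 = 3526.7384 million.

$3527 million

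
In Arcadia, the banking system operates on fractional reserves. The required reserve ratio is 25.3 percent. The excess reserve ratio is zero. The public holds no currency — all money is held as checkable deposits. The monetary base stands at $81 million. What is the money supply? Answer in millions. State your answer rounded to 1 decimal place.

With no currency drain or excess reserves, the money multiplier is m = 1/rr = 1/0.253 ≈ 3.9526.
Money supply M = m × MB = 3.9526 × 81 = 320.1606 million.

$320.2 million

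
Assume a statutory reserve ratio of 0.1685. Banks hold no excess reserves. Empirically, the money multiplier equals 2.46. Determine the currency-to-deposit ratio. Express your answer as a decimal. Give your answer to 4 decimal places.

Using m = 2.46. From m = (1 + c)/(c + rr + e), rearranging gives 1 + c = m·(c + rr + e), so c·(1 − m) = m·(rr + e) − 1.
Hence c = [m·(rr + e) − 1]/(1 − m) = [2.46 × (0.1685 + 0) − 1] / (1 − 2.46) ≈ 0.401021.

0.4010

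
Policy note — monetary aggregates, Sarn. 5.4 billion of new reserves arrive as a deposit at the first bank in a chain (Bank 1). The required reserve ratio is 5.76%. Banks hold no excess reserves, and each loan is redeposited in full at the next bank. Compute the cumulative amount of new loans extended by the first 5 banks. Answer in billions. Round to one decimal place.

22.7 billion

Bank i lends (1 − rr)^i of the original deposit: Bank 1 lends 5.4·0.9424 ≈ 5.0890, Bank 2 lends 5.4·0.9424² ≈ 4.7958, and so on.
Summing a geometric series: total = 5.4·[0.9424·(1 − 0.9424^5) / (1 − 0.9424)] ≈ 22.6776 billion.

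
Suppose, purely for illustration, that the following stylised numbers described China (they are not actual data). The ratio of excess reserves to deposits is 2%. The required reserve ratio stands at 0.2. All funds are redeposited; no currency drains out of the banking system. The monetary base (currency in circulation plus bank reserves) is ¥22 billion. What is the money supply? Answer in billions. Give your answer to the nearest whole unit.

The money multiplier is m = 1 / (rr + e) = 1 / (0.2 + 0.02) ≈ 4.5455.
So M = m × MB = 4.5455 × 22 = 100.001 billion.

¥100 billion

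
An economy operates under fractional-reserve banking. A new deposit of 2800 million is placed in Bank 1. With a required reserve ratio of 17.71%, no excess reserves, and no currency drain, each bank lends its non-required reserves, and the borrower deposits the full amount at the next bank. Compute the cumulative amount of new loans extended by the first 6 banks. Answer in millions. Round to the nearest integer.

8970 million

Bank i lends (1 − rr)^i of the original deposit: Bank 1 lends 2800·0.8229 = 2304.1200, Bank 2 lends 2800·0.8229² ≈ 1896.0603, and so on.
Summing a geometric series: total = 2800·[0.8229·(1 − 0.8229^6) / (1 − 0.8229)] ≈ 8970.3926 million.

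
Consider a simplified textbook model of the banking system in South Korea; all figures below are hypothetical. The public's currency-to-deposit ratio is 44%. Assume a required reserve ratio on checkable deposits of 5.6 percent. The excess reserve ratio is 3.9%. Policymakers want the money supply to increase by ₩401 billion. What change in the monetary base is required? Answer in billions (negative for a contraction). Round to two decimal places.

₩148.98 billion

The money multiplier is m = (1 + c) / (rr + e + c) = (1 + 0.44) / (0.056 + 0.039 + 0.44) ≈ 2.691589.
ΔMB = ΔM / m = (+401) / 2.691589 ≈ 148.9826 billion.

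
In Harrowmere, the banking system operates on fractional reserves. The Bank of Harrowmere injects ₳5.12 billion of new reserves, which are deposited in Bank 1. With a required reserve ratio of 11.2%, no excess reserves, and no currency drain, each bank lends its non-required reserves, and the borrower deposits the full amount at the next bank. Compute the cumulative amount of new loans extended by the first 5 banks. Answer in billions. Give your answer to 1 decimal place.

Bank i lends (1 − rr)^i of the original deposit: Bank 1 lends 5.12·0.8880 ≈ 4.5466, Bank 2 lends 5.12·0.8880² ≈ 4.0373, and so on.
Summing a geometric series: total = 5.12·[0.8880·(1 − 0.8880^5) / (1 − 0.8880)] ≈ 18.1798 billion.

₳18.2 billion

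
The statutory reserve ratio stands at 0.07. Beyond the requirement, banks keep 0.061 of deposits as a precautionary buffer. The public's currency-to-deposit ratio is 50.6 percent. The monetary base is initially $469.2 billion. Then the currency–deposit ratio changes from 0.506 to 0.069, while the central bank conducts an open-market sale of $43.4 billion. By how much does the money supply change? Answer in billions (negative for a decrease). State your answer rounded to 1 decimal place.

Before: m₁ = (1 + 0.506) / (0.07 + 0.061 + 0.506) ≈ 2.36421, MB₁ = 469.2, so M₁ = 2.36421 × 469.2 ≈ 1109.2873 billion.
After: m₂ = (1 + 0.069) / (0.07 + 0.061 + 0.069) = 5.34500, MB₂ = 469.2 − 43.4 = 425.8, so M₂ = 5.34500 × 425.8 = 2275.901 billion.
ΔM = M₂ − M₁ = 2275.901 − 1109.2873 = 1166.6137 billion.

$1166.6 billion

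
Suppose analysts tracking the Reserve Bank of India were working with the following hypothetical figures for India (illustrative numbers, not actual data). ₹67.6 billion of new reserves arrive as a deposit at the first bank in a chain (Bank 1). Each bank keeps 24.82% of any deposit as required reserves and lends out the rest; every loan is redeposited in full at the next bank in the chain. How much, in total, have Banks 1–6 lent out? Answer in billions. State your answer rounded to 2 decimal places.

Bank i lends (1 − rr)^i of the original deposit: Bank 1 lends 67.6·0.7518 ≈ 50.8217, Bank 2 lends 67.6·0.7518² ≈ 38.2077, and so on.
Summing a geometric series: total = 67.6·[0.7518·(1 − 0.7518^6) / (1 − 0.7518)] ≈ 167.7900 billion.

₹167.79 billion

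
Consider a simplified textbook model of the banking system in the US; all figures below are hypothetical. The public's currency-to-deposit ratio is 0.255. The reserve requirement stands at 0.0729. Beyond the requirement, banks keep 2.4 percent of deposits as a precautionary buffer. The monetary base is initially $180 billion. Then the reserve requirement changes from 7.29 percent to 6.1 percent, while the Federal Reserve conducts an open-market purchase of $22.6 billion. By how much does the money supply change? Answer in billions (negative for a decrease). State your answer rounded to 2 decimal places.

$105.89 billion

Before: m₁ = (1 + 0.255) / (0.0729 + 0.024 + 0.255) ≈ 3.566354, MB₁ = 180, so M₁ = 3.566354 × 180 ≈ 641.9437 billion.
After: m₂ = (1 + 0.255) / (0.061 + 0.024 + 0.255) ≈ 3.691176, MB₂ = 180 + 22.6 = 202.6, so M₂ = 3.691176 × 202.6 ≈ 747.8323 billion.
ΔM = M₂ − M₁ = 747.8323 − 641.9437 = 105.8886 billion.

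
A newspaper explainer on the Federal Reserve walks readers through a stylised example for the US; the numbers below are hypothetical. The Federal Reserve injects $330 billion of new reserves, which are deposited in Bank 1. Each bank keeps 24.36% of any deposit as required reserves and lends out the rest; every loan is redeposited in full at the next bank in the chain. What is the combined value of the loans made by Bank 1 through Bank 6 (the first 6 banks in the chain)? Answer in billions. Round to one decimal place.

$832.8 billion

Bank i lends (1 − rr)^i of the original deposit: Bank 1 lends 330·0.7564 = 249.6120, Bank 2 lends 330·0.7564² ≈ 188.8065, and so on.
Summing a geometric series: total = 330·[0.7564·(1 − 0.7564^6) / (1 − 0.7564)] ≈ 832.7699 billion.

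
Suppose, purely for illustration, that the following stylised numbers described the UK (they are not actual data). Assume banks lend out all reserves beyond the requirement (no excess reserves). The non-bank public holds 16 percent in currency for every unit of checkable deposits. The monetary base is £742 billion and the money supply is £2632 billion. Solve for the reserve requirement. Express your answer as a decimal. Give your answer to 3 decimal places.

Using m = M/MB = 2632/742 ≈ 3.547170. Since m = (1 + c)/(c + rr + e), the denominator satisfies c + rr + e = (1 + c)/m = (1 + 0.16) / 3.547170 ≈ 0.327021.
With c = 0.16 and e = 0, the reserve requirement is 0.327021 − 0.16 − 0 = 0.167021.

0.167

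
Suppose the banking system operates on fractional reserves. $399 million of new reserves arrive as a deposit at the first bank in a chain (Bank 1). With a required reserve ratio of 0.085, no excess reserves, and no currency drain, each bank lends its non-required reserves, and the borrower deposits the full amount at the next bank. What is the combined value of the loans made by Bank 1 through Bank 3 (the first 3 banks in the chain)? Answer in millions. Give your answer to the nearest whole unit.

$1005 million

Bank i lends (1 − rr)^i of the original deposit: Bank 1 lends 399·0.9150 = 365.0850, Bank 2 lends 399·0.9150² ≈ 334.0528, and so on.
Summing a geometric series: total = 399·[0.9150·(1 − 0.9150^3) / (1 − 0.9150)] ≈ 1004.7961 million.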